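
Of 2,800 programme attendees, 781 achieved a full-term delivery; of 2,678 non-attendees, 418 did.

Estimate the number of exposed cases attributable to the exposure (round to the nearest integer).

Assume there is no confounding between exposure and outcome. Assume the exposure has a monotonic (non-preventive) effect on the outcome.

p₁ = P(outcome | exposed) = 781/2800 = 0.27893
p₀ = P(outcome | unexposed) = 418/2678 = 0.15609
PN = (p₁ − p₀)/p₁ = (0.27893 − 0.15609) / 0.27893 ≈ 0.44041.
Attributable cases ≈ PN × (exposed cases) = 0.44041 × 781 ≈ 343.96.

about 344 cases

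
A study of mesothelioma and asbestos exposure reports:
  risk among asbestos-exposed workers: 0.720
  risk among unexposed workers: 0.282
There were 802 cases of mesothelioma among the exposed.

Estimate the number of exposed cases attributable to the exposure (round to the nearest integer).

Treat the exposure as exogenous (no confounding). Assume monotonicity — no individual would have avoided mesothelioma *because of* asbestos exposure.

Let p₁ = 0.72, p₀ = 0.282.
PN = (p₁ − p₀)/p₁ = (0.72 − 0.282) / 0.72 ≈ 0.60833.
Attributable cases ≈ PN × (exposed cases) = 0.60833 × 802 ≈ 487.88.

about 488 cases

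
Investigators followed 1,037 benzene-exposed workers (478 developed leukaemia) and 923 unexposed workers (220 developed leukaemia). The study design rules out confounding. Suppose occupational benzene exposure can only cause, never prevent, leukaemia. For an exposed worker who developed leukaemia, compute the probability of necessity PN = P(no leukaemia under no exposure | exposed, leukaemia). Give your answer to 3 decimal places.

p₁ = P(outcome | exposed) = 478/1037 = 0.46095
p₀ = P(outcome | unexposed) = 220/923 = 0.23835
Under exogeneity and monotonicity, PN = (p₁ − p₀) / p₁.
PN = (0.46095 − 0.23835) / 0.46095 = 0.22259 / 0.46095 ≈ 0.4829

PN ≈ 0.483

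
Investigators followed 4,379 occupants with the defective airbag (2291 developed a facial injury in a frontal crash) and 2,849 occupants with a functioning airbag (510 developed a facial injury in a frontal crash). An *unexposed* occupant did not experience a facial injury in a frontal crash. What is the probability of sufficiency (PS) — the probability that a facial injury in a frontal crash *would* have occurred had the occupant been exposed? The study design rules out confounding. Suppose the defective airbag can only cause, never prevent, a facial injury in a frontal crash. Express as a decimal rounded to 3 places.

p₁ = P(outcome | exposed) = 2291/4379 = 0.52318
p₀ = P(outcome | unexposed) = 510/2849 = 0.17901
Under exogeneity and monotonicity, PS = (p₁ − p₀) / (1 − p₀).
PS = (0.52318 − 0.17901) / (1 − 0.17901) = 0.34417 / 0.82099 ≈ 0.4192

PS ≈ 0.419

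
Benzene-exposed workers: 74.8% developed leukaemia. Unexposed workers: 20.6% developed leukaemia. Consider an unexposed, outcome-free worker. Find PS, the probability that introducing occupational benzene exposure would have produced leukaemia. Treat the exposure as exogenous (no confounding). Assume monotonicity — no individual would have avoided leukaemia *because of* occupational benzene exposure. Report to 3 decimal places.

PS ≈ 0.683

p₁ = 0.748, p₀ = 0.206.
Under exogeneity and monotonicity, PS = (p₁ − p₀) / (1 − p₀).
PS = (0.748 − 0.206) / (1 − 0.206) = 0.542 / 0.794 ≈ 0.6826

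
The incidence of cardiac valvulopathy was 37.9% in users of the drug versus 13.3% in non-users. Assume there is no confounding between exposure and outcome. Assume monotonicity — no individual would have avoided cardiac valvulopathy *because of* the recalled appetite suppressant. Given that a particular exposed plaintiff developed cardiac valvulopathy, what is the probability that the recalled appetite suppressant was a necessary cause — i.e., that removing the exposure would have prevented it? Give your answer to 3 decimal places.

PN ≈ 0.649

p₁ = 0.379, p₀ = 0.133.
Under exogeneity and monotonicity, PN = (p₁ − p₀) / p₁.
PN = (0.379 − 0.133) / 0.379 = 0.246 / 0.379 ≈ 0.6491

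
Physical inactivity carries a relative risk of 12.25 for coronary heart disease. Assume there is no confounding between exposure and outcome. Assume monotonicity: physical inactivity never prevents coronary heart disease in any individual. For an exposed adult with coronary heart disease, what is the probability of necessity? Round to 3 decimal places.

Under exogeneity and monotonicity, PN = (RR − 1) / RR = 1 − 1/RR.
PN = (12.25 − 1) / 12.25 = 11.25 / 12.25 ≈ 0.9184

PN ≈ 0.918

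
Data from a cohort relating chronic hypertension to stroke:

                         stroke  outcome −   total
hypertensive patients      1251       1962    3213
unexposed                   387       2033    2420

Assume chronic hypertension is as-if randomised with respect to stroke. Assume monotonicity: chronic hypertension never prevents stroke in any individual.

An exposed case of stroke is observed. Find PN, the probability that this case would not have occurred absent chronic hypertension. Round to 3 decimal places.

p₁ = P(outcome | exposed) = 1251/3213 = 0.38936
p₀ = P(outcome | unexposed) = 387/2420 = 0.15992
Under exogeneity and monotonicity, PN = (p₁ − p₀)/p₁.
PN = (0.38936 − 0.15992) / 0.38936 ≈ 0.5893

PN ≈ 0.589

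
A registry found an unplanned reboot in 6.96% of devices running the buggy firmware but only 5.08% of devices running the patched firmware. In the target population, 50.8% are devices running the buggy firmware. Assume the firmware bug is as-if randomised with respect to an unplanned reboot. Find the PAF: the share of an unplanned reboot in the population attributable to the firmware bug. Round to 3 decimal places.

p₁ = 0.0696, p₀ = 0.0508.
Overall risk P(Y=1) = π·p₁ + (1−π)·p₀ = 0.508×0.0696 + 0.492×0.0508 = 0.06035.
Under exogeneity, PAF = [P(Y=1) − p₀] / P(Y=1).
PAF = (0.06035 − 0.0508) / 0.06035 ≈ 0.1582

PAF ≈ 0.158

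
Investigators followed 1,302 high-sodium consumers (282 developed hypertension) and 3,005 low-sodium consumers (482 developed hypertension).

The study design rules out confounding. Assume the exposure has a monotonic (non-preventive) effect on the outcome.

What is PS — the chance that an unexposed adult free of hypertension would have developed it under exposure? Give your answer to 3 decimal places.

p₁ = P(outcome | exposed) = 282/1302 = 0.21659
p₀ = P(outcome | unexposed) = 482/3005 = 0.1604
Under exogeneity and monotonicity, PS = (p₁ − p₀) / (1 − p₀).
PS = (0.21659 − 0.1604) / (1 − 0.1604) = 0.056191 / 0.8396 ≈ 0.0669

PS ≈ 0.067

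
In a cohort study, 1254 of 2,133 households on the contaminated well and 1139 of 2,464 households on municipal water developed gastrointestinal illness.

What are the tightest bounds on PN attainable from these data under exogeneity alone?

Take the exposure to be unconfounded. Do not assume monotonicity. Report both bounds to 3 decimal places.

0.214 ≤ PN ≤ 0.915

p₁ = P(outcome | exposed) = 1254/2133 = 0.5879
p₀ = P(outcome | unexposed) = 1139/2464 = 0.46226
Under exogeneity alone the bounds on PN are max{0,(p₁−p₀)/p₁} ≤ PN ≤ min{1,(1−p₀)/p₁}.
  lower = (p₁ − p₀)/p₁ = 0.12565 / 0.5879 ≈ 0.2137
  upper = min{1, (1 − p₀)/p₁} = 0.53774 / 0.5879 ≈ 0.9147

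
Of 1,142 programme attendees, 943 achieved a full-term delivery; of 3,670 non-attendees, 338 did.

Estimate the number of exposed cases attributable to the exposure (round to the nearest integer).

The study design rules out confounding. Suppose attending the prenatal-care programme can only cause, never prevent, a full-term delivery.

about 838 cases

p₁ = P(outcome | exposed) = 943/1142 = 0.82574
p₀ = P(outcome | unexposed) = 338/3670 = 0.092098
PN = (p₁ − p₀)/p₁ = (0.82574 − 0.092098) / 0.82574 ≈ 0.88847.
Attributable cases ≈ PN × (exposed cases) = 0.88847 × 943 ≈ 837.82.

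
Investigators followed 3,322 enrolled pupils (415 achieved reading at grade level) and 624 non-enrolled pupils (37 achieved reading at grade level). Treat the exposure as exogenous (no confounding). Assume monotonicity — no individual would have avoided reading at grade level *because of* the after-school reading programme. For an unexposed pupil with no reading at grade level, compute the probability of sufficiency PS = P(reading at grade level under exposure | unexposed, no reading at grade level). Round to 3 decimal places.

p₁ = P(outcome | exposed) = 415/3322 = 0.12492
p₀ = P(outcome | unexposed) = 37/624 = 0.059295
Under exogeneity and monotonicity, PS = (p₁ − p₀) / (1 − p₀).
PS = (0.12492 − 0.059295) / (1 − 0.059295) = 0.06563 / 0.94071 ≈ 0.0698

PS ≈ 0.070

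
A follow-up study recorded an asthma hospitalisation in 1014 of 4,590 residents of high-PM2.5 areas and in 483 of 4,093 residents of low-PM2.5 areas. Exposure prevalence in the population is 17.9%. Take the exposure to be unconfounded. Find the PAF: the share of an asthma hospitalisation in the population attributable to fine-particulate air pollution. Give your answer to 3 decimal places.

p₁ = P(outcome | exposed) = 1014/4590 = 0.22092
p₀ = P(outcome | unexposed) = 483/4093 = 0.11801
Overall risk P(Y=1) = π·p₁ + (1−π)·p₀ = 0.179×0.22092 + 0.821×0.11801 = 0.13643.
Under exogeneity, PAF = [P(Y=1) − p₀] / P(Y=1).
PAF = (0.13643 − 0.11801) / 0.13643 ≈ 0.1350

PAF ≈ 0.135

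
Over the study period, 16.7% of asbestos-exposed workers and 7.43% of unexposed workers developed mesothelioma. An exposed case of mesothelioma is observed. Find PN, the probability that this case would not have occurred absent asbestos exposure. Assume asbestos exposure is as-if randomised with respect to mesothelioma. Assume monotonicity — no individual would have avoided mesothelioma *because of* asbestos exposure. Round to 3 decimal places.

p₁ = 0.167, p₀ = 0.0743.
Under exogeneity and monotonicity, PN = (p₁ − p₀) / p₁.
PN = (0.167 − 0.0743) / 0.167 = 0.0927 / 0.167 ≈ 0.5551

PN ≈ 0.555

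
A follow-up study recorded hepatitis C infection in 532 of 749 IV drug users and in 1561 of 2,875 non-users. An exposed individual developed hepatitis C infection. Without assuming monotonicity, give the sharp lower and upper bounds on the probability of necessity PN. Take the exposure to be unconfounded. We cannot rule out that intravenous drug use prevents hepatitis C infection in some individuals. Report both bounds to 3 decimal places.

p₁ = P(outcome | exposed) = 532/749 = 0.71028
p₀ = P(outcome | unexposed) = 1561/2875 = 0.54296
Under exogeneity alone the bounds on PN are max{0,(p₁−p₀)/p₁} ≤ PN ≤ min{1,(1−p₀)/p₁}.
  lower = (p₁ − p₀)/p₁ = 0.16732 / 0.71028 ≈ 0.2356
  upper = min{1, (1 − p₀)/p₁} = 0.45704 / 0.71028 ≈ 0.6435

0.236 ≤ PN ≤ 0.643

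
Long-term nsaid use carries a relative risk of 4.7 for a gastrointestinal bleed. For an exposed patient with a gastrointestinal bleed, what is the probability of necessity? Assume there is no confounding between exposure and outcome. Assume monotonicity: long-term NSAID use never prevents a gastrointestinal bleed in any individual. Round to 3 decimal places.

PN ≈ 0.787

Under exogeneity and monotonicity, PN = (RR − 1) / RR = 1 − 1/RR.
PN = (4.7 − 1) / 4.7 = 3.7 / 4.7 ≈ 0.7872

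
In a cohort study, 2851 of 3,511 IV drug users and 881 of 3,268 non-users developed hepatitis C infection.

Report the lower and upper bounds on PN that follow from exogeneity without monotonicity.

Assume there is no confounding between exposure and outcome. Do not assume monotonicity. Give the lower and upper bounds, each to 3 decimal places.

p₁ = P(outcome | exposed) = 2851/3511 = 0.81202
p₀ = P(outcome | unexposed) = 881/3268 = 0.26958
Under exogeneity alone the bounds on PN are max{0,(p₁−p₀)/p₁} ≤ PN ≤ min{1,(1−p₀)/p₁}.
  lower = (p₁ − p₀)/p₁ = 0.54244 / 0.81202 ≈ 0.6680
  upper = min{1, (1 − p₀)/p₁} = 0.73042 / 0.81202 ≈ 0.8995

0.668 ≤ PN ≤ 0.900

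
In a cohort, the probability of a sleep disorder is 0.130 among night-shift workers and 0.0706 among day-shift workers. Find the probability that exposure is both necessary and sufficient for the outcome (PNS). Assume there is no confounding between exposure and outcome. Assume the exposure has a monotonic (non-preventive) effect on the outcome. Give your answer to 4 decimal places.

PNS ≈ 0.0594

Let p₁ = 0.13, p₀ = 0.0706.
Under exogeneity and monotonicity, PNS = p₁ − p₀.
PNS = 0.13 − 0.0706 = 0.0594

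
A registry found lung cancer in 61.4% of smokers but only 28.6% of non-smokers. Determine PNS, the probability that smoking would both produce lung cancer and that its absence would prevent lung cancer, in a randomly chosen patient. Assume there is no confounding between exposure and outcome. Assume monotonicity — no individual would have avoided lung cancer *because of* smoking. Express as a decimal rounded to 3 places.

PNS ≈ 0.328

p₁ = 0.614, p₀ = 0.286.
Under exogeneity and monotonicity, PNS = p₁ − p₀.
PNS = 0.614 − 0.286 = 0.328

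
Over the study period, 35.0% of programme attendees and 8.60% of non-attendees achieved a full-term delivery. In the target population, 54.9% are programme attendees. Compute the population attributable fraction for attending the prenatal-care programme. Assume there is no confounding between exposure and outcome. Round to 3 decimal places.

p₁ = 0.35, p₀ = 0.086.
Overall risk P(Y=1) = π·p₁ + (1−π)·p₀ = 0.549×0.35 + 0.451×0.086 = 0.23094.
Under exogeneity, PAF = [P(Y=1) − p₀] / P(Y=1).
PAF = (0.23094 − 0.086) / 0.23094 ≈ 0.6276

PAF ≈ 0.628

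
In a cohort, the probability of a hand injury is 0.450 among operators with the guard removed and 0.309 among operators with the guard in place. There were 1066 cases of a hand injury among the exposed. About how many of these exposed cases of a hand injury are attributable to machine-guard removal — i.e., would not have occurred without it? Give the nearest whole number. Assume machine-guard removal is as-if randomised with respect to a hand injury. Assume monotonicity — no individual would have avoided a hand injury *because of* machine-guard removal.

Let p₁ = 0.45, p₀ = 0.309.
PN = (p₁ − p₀)/p₁ = (0.45 − 0.309) / 0.45 ≈ 0.31333.
Attributable cases ≈ PN × (exposed cases) = 0.31333 × 1066 ≈ 334.01.

about 334 cases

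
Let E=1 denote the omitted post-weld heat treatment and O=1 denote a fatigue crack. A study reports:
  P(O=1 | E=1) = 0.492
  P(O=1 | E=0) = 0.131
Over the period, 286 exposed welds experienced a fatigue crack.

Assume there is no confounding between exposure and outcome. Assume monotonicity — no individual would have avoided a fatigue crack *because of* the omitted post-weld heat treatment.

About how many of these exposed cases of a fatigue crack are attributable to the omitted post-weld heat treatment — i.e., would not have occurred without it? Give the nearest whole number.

Let p₁ = 0.492, p₀ = 0.131.
PN = (p₁ − p₀)/p₁ = (0.492 − 0.131) / 0.492 ≈ 0.73374.
Attributable cases ≈ PN × (exposed cases) = 0.73374 × 286 ≈ 209.85.

about 210 cases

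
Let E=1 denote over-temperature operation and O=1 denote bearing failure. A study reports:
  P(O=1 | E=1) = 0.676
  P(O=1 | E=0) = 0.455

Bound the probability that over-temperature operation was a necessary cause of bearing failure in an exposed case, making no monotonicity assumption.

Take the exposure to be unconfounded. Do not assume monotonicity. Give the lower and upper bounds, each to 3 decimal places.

0.327 ≤ PN ≤ 0.806

Let p₁ = 0.676, p₀ = 0.455.
Under exogeneity alone the bounds on PN are max{0,(p₁−p₀)/p₁} ≤ PN ≤ min{1,(1−p₀)/p₁}.
  lower = (p₁ − p₀)/p₁ = 0.221 / 0.676 ≈ 0.3269
  upper = min{1, (1 − p₀)/p₁} = 0.545 / 0.676 ≈ 0.8062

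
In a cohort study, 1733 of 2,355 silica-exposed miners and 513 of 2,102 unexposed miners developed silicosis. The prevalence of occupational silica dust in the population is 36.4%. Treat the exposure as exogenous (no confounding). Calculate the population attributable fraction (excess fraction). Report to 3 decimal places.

PAF ≈ 0.423

p₁ = P(outcome | exposed) = 1733/2355 = 0.73588
p₀ = P(outcome | unexposed) = 513/2102 = 0.24405
Overall risk P(Y=1) = π·p₁ + (1−π)·p₀ = 0.364×0.73588 + 0.636×0.24405 = 0.42308.
Under exogeneity, PAF = [P(Y=1) − p₀] / P(Y=1).
PAF = (0.42308 − 0.24405) / 0.42308 ≈ 0.4231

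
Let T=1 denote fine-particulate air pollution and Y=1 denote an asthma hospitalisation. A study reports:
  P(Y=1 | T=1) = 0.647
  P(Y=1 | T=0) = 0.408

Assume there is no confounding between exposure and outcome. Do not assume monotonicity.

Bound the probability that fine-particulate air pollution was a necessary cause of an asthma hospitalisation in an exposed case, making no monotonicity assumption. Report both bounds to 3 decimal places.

0.369 ≤ PN ≤ 0.915

Let p₁ = 0.647, p₀ = 0.408.
Under exogeneity alone the bounds on PN are max{0,(p₁−p₀)/p₁} ≤ PN ≤ min{1,(1−p₀)/p₁}.
  lower = (p₁ − p₀)/p₁ = 0.239 / 0.647 ≈ 0.3694
  upper = min{1, (1 − p₀)/p₁} = 0.592 / 0.647 ≈ 0.9150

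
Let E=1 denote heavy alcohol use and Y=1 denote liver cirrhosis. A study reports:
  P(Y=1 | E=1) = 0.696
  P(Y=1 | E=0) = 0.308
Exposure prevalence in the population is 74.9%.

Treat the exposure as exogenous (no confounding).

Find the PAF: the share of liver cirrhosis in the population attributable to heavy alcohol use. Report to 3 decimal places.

Let p₁ = 0.696, p₀ = 0.308.
Overall risk P(Y=1) = π·p₁ + (1−π)·p₀ = 0.749×0.696 + 0.251×0.308 = 0.59861.
Under exogeneity, PAF = [P(Y=1) − p₀] / P(Y=1).
PAF = (0.59861 − 0.308) / 0.59861 ≈ 0.4855

PAF ≈ 0.485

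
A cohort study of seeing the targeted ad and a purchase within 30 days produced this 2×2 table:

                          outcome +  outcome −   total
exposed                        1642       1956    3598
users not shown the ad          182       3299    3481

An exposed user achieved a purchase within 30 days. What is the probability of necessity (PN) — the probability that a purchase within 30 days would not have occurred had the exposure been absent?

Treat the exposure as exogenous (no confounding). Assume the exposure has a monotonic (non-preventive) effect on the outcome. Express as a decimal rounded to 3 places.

p₁ = P(outcome | exposed) = 1642/3598 = 0.45636
p₀ = P(outcome | unexposed) = 182/3481 = 0.052284
Under exogeneity and monotonicity, PN = (p₁ − p₀)/p₁.
PN = (0.45636 − 0.052284) / 0.45636 ≈ 0.8854

PN ≈ 0.885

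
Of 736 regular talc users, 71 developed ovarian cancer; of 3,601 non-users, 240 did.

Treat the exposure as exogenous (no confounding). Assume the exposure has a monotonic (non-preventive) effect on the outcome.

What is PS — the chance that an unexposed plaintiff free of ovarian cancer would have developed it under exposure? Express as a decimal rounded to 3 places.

PS ≈ 0.032

p₁ = P(outcome | exposed) = 71/736 = 0.096467
p₀ = P(outcome | unexposed) = 240/3601 = 0.066648
Under exogeneity and monotonicity, PS = (p₁ − p₀) / (1 − p₀).
PS = (0.096467 − 0.066648) / (1 − 0.066648) = 0.029819 / 0.93335 ≈ 0.0319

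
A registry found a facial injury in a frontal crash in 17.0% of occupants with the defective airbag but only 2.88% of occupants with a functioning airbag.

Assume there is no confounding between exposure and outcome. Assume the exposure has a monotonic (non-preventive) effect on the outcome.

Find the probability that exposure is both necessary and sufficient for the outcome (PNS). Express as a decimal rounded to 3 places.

p₁ = 0.17, p₀ = 0.0288.
Under exogeneity and monotonicity, PNS = p₁ − p₀.
PNS = 0.17 − 0.0288 = 0.1412

PNS ≈ 0.141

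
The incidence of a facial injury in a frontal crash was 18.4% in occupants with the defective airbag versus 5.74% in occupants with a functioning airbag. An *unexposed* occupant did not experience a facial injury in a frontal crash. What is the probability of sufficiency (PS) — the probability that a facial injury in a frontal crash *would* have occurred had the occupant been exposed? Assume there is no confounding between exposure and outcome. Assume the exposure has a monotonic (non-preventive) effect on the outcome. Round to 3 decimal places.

PS ≈ 0.134

p₁ = 0.184, p₀ = 0.0574.
Under exogeneity and monotonicity, PS = (p₁ − p₀) / (1 − p₀).
PS = (0.184 − 0.0574) / (1 − 0.0574) = 0.1266 / 0.9426 ≈ 0.1343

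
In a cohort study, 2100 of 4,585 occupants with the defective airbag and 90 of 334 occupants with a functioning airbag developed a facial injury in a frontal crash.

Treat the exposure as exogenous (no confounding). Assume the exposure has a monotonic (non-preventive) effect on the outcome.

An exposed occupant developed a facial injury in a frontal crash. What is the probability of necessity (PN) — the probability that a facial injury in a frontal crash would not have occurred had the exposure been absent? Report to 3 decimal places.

PN ≈ 0.412

p₁ = P(outcome | exposed) = 2100/4585 = 0.45802
p₀ = P(outcome | unexposed) = 90/334 = 0.26946
Under exogeneity and monotonicity, PN = (p₁ − p₀) / p₁.
PN = (0.45802 − 0.26946) / 0.45802 = 0.18855 / 0.45802 ≈ 0.4117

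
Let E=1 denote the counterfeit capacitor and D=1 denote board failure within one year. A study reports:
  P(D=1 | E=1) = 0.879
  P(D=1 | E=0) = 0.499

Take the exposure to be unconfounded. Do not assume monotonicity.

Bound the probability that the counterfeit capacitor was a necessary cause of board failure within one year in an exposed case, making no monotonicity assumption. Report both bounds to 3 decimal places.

0.432 ≤ PN ≤ 0.570

Let p₁ = 0.879, p₀ = 0.499.
Under exogeneity alone the bounds on PN are max{0,(p₁−p₀)/p₁} ≤ PN ≤ min{1,(1−p₀)/p₁}.
  lower = (p₁ − p₀)/p₁ = 0.38 / 0.879 ≈ 0.4323
  upper = min{1, (1 − p₀)/p₁} = 0.501 / 0.879 ≈ 0.5700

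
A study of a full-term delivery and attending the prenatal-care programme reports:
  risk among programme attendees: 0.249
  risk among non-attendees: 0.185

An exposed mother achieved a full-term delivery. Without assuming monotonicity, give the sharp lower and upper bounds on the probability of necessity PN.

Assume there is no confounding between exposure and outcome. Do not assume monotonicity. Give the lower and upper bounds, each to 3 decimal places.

Let p₁ = 0.249, p₀ = 0.185.
Under exogeneity alone the bounds on PN are max{0,(p₁−p₀)/p₁} ≤ PN ≤ min{1,(1−p₀)/p₁}.
  lower = (p₁ − p₀)/p₁ = 0.064 / 0.249 ≈ 0.2570
  upper = min{1, (1 − p₀)/p₁} = 0.815 / 0.249 ≈ 3.2731 → capped at 1

0.257 ≤ PN ≤ 1.000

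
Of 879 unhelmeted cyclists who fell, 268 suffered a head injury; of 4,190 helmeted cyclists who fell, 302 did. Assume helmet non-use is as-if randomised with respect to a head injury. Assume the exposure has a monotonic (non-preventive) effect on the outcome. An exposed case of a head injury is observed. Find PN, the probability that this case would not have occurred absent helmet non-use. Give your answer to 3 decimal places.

p₁ = P(outcome | exposed) = 268/879 = 0.30489
p₀ = P(outcome | unexposed) = 302/4190 = 0.072076
Under exogeneity and monotonicity, PN = (p₁ − p₀) / p₁.
PN = (0.30489 − 0.072076) / 0.30489 = 0.23282 / 0.30489 ≈ 0.7636

PN ≈ 0.764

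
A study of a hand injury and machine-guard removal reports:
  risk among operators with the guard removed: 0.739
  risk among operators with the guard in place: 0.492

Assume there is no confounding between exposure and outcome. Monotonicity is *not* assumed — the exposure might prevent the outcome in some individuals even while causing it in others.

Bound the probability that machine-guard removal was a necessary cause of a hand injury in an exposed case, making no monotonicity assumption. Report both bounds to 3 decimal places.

0.334 ≤ PN ≤ 0.687

Let p₁ = 0.739, p₀ = 0.492.
Under exogeneity alone the bounds on PN are max{0,(p₁−p₀)/p₁} ≤ PN ≤ min{1,(1−p₀)/p₁}.
  lower = (p₁ − p₀)/p₁ = 0.247 / 0.739 ≈ 0.3342
  upper = min{1, (1 − p₀)/p₁} = 0.508 / 0.739 ≈ 0.6874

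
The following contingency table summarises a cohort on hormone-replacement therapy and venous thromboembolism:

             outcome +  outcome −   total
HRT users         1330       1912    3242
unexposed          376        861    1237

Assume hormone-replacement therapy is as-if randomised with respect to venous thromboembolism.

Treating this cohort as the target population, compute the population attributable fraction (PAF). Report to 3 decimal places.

PAF ≈ 0.202

p₁ = P(outcome | exposed) = 1330/3242 = 0.41024
p₀ = P(outcome | unexposed) = 376/1237 = 0.30396
Exposure prevalence π = 3242/4479 = 0.72382; overall risk P(Y=1) = 0.38089.
Under exogeneity, PAF = [P(Y=1) − p₀]/P(Y=1).
PAF = (0.38089 − 0.30396) / 0.38089 ≈ 0.2020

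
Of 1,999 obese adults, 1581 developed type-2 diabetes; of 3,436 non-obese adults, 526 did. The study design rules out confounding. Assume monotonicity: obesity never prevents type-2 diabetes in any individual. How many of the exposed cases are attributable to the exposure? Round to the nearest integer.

p₁ = P(outcome | exposed) = 1581/1999 = 0.7909
p₀ = P(outcome | unexposed) = 526/3436 = 0.15308
PN = (p₁ − p₀)/p₁ = (0.7909 − 0.15308) / 0.7909 ≈ 0.80644.
Attributable cases ≈ PN × (exposed cases) = 0.80644 × 1581 ≈ 1274.98.

about 1275 cases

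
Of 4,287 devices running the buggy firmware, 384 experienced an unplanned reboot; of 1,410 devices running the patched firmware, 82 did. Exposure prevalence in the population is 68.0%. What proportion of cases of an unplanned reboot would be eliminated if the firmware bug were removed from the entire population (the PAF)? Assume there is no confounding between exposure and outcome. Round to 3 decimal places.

PAF ≈ 0.269

p₁ = P(outcome | exposed) = 384/4287 = 0.089573
p₀ = P(outcome | unexposed) = 82/1410 = 0.058156
Overall risk P(Y=1) = π·p₁ + (1−π)·p₀ = 0.68×0.089573 + 0.32×0.058156 = 0.07952.
Under exogeneity, PAF = [P(Y=1) − p₀] / P(Y=1).
PAF = (0.07952 − 0.058156) / 0.07952 ≈ 0.2687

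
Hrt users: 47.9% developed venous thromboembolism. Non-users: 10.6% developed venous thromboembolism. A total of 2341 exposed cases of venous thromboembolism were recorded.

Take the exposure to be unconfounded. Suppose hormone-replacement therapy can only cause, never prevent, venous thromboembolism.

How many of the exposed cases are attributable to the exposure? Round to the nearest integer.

p₁ = 0.479, p₀ = 0.106.
PN = (p₁ − p₀)/p₁ = (0.479 − 0.106) / 0.479 ≈ 0.77871.
Attributable cases ≈ PN × (exposed cases) = 0.77871 × 2341 ≈ 1822.95.

about 1823 cases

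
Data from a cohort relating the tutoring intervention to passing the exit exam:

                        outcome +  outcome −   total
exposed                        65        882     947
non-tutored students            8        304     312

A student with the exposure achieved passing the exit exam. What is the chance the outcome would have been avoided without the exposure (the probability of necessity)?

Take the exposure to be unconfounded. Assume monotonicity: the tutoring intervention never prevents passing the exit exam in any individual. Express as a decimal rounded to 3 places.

PN ≈ 0.626

p₁ = P(outcome | exposed) = 65/947 = 0.068638
p₀ = P(outcome | unexposed) = 8/312 = 0.025641
Under exogeneity and monotonicity, PN = (p₁ − p₀) / p₁.
PN = (0.068638 − 0.025641) / 0.068638 = 0.042997 / 0.068638 ≈ 0.6264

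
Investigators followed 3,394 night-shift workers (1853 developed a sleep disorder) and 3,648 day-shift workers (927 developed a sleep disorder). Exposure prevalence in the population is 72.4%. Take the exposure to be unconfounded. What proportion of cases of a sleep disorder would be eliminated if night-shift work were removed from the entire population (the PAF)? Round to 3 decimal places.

p₁ = P(outcome | exposed) = 1853/3394 = 0.54596
p₀ = P(outcome | unexposed) = 927/3648 = 0.25411
Overall risk P(Y=1) = π·p₁ + (1−π)·p₀ = 0.724×0.54596 + 0.276×0.25411 = 0.46541.
Under exogeneity, PAF = [P(Y=1) − p₀] / P(Y=1).
PAF = (0.46541 − 0.25411) / 0.46541 ≈ 0.4540

PAF ≈ 0.454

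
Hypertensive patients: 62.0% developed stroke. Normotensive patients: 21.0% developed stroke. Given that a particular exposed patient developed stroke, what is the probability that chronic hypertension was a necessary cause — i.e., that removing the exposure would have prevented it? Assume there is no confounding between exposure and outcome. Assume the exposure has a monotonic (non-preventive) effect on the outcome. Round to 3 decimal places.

p₁ = 0.62, p₀ = 0.21.
Under exogeneity and monotonicity, PN = (p₁ − p₀) / p₁.
PN = (0.62 − 0.21) / 0.62 = 0.41 / 0.62 ≈ 0.6613

PN ≈ 0.661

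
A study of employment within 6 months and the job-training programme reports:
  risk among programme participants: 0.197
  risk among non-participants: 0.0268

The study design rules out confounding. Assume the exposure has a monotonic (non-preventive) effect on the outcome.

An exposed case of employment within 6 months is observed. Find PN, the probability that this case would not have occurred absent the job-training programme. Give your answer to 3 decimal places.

PN ≈ 0.864

Let p₁ = 0.197, p₀ = 0.0268.
Under exogeneity and monotonicity, PN = (p₁ − p₀) / p₁.
PN = (0.197 − 0.0268) / 0.197 = 0.1702 / 0.197 ≈ 0.8640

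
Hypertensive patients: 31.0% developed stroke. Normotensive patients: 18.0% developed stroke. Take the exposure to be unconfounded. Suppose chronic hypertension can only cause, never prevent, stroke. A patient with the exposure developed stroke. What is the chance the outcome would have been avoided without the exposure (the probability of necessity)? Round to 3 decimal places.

p₁ = 0.31, p₀ = 0.18.
Under exogeneity and monotonicity, PN = (p₁ − p₀) / p₁.
PN = (0.31 − 0.18) / 0.31 = 0.13 / 0.31 ≈ 0.4194

PN ≈ 0.419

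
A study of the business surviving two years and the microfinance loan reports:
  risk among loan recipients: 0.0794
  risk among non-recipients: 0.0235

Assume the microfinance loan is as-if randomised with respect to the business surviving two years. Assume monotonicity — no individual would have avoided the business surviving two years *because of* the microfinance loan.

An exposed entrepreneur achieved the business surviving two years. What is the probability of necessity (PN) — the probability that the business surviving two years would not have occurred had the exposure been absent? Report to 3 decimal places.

PN ≈ 0.704

Let p₁ = 0.0794, p₀ = 0.0235.
Under exogeneity and monotonicity, PN = (p₁ − p₀) / p₁.
PN = (0.0794 − 0.0235) / 0.0794 = 0.0559 / 0.0794 ≈ 0.7040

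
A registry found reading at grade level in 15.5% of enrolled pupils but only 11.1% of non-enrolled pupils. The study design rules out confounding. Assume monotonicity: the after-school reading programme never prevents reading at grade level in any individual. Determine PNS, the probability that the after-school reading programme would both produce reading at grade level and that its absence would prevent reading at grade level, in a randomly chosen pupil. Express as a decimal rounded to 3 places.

PNS ≈ 0.044

p₁ = 0.155, p₀ = 0.111.
Under exogeneity and monotonicity, PNS = p₁ − p₀.
PNS = 0.155 − 0.111 = 0.044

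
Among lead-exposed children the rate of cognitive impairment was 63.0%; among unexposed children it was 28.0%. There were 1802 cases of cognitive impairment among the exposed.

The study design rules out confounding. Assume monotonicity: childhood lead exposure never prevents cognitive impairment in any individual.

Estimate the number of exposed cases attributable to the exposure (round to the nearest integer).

about 1001 cases

p₁ = 0.63, p₀ = 0.28.
PN = (p₁ − p₀)/p₁ = (0.63 − 0.28) / 0.63 ≈ 0.55556.
Attributable cases ≈ PN × (exposed cases) = 0.55556 × 1802 ≈ 1001.11.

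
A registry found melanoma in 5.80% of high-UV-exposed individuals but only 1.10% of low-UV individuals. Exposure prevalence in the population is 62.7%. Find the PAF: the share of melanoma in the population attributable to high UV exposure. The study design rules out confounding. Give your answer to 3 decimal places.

PAF ≈ 0.728

p₁ = 0.058, p₀ = 0.011.
Overall risk P(Y=1) = π·p₁ + (1−π)·p₀ = 0.627×0.058 + 0.373×0.011 = 0.040469.
Under exogeneity, PAF = [P(Y=1) − p₀] / P(Y=1).
PAF = (0.040469 − 0.011) / 0.040469 ≈ 0.7282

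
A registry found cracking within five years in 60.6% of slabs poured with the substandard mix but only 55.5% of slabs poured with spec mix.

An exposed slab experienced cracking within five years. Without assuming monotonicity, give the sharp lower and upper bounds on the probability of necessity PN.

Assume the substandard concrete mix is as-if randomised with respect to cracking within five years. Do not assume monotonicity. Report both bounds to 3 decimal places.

p₁ = 0.606, p₀ = 0.555.
Under exogeneity alone the bounds on PN are max{0,(p₁−p₀)/p₁} ≤ PN ≤ min{1,(1−p₀)/p₁}.
  lower = (p₁ − p₀)/p₁ = 0.051 / 0.606 ≈ 0.0842
  upper = min{1, (1 − p₀)/p₁} = 0.445 / 0.606 ≈ 0.7343

0.084 ≤ PN ≤ 0.734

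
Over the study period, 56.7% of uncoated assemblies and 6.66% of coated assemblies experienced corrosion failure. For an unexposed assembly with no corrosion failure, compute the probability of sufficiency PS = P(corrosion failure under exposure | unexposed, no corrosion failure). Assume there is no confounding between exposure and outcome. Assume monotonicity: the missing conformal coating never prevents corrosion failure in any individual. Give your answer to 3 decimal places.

p₁ = 0.567, p₀ = 0.0666.
Under exogeneity and monotonicity, PS = (p₁ − p₀) / (1 − p₀).
PS = (0.567 − 0.0666) / (1 − 0.0666) = 0.5004 / 0.9334 ≈ 0.5361

PS ≈ 0.536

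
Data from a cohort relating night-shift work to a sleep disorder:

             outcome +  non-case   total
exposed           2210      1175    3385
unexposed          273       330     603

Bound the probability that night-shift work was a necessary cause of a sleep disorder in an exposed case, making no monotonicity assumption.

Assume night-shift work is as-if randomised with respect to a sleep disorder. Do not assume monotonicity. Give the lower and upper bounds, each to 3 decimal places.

p₁ = P(outcome | exposed) = 2210/3385 = 0.65288
p₀ = P(outcome | unexposed) = 273/603 = 0.45274
Under exogeneity alone the bounds on PN are max{0,(p₁−p₀)/p₁} ≤ PN ≤ min{1,(1−p₀)/p₁}.
  lower = (p₁ − p₀)/p₁ = 0.20014 / 0.65288 ≈ 0.3066
  upper = min{1, (1 − p₀)/p₁} = 0.54726 / 0.65288 ≈ 0.8382

0.307 ≤ PN ≤ 0.838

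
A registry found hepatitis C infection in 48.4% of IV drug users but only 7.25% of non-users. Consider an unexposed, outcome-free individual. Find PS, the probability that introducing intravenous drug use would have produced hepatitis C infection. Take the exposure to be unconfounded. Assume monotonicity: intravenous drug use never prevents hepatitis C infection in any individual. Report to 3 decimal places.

p₁ = 0.484, p₀ = 0.0725.
Under exogeneity and monotonicity, PS = (p₁ − p₀) / (1 − p₀).
PS = (0.484 − 0.0725) / (1 − 0.0725) = 0.4115 / 0.9275 ≈ 0.4437

PS ≈ 0.444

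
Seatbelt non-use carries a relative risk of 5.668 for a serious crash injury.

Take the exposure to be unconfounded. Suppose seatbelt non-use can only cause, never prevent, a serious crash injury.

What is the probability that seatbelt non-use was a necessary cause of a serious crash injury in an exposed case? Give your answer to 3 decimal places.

PN ≈ 0.824

Under exogeneity and monotonicity, PN = (RR − 1) / RR = 1 − 1/RR.
PN = (5.668 − 1) / 5.668 = 4.668 / 5.668 ≈ 0.8236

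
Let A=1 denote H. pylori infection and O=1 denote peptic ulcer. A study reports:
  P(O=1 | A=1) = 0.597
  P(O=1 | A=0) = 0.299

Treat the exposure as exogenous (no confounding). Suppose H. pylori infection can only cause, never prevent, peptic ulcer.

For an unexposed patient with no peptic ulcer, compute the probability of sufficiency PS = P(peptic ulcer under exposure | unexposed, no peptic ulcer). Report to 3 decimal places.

PS ≈ 0.425

Let p₁ = 0.597, p₀ = 0.299.
Under exogeneity and monotonicity, PS = (p₁ − p₀) / (1 − p₀).
PS = (0.597 − 0.299) / (1 − 0.299) = 0.298 / 0.701 ≈ 0.4251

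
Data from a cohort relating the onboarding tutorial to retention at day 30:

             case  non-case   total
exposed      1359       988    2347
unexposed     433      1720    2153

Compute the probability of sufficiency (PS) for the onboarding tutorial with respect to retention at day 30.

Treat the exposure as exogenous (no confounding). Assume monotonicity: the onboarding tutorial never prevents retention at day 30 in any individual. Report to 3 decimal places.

PS ≈ 0.473

p₁ = P(outcome | exposed) = 1359/2347 = 0.57904
p₀ = P(outcome | unexposed) = 433/2153 = 0.20111
Under exogeneity and monotonicity, PS = (p₁ − p₀) / (1 − p₀).
PS = (0.57904 − 0.20111) / (1 − 0.20111) = 0.37792 / 0.79889 ≈ 0.4731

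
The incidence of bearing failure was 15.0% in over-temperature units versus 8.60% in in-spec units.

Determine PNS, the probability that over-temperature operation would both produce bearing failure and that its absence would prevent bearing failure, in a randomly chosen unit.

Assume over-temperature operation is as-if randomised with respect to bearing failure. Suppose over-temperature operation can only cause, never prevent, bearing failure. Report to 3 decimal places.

PNS ≈ 0.064

p₁ = 0.15, p₀ = 0.086.
Under exogeneity and monotonicity, PNS = p₁ − p₀.
PNS = 0.15 − 0.086 = 0.064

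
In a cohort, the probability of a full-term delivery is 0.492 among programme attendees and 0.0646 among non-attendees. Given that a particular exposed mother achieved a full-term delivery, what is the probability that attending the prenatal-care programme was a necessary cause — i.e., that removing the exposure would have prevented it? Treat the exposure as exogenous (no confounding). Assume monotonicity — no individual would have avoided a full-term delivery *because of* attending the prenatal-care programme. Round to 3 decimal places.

Let p₁ = 0.492, p₀ = 0.0646.
Under exogeneity and monotonicity, PN = (p₁ − p₀) / p₁.
PN = (0.492 − 0.0646) / 0.492 = 0.4274 / 0.492 ≈ 0.8687

PN ≈ 0.869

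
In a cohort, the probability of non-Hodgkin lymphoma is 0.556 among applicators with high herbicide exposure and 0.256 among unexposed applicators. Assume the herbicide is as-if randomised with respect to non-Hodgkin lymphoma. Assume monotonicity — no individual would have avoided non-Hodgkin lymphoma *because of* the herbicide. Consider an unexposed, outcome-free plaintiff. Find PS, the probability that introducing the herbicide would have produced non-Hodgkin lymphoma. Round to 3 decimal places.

PS ≈ 0.403

Let p₁ = 0.556, p₀ = 0.256.
Under exogeneity and monotonicity, PS = (p₁ − p₀) / (1 − p₀).
PS = (0.556 − 0.256) / (1 − 0.256) = 0.3 / 0.744 ≈ 0.4032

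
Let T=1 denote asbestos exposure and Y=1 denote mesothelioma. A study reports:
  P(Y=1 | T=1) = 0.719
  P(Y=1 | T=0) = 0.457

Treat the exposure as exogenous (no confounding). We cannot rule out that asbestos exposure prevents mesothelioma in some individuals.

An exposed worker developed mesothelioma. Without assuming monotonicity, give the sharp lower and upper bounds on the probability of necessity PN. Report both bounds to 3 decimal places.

0.364 ≤ PN ≤ 0.755

Let p₁ = 0.719, p₀ = 0.457.
Under exogeneity alone the bounds on PN are max{0,(p₁−p₀)/p₁} ≤ PN ≤ min{1,(1−p₀)/p₁}.
  lower = (p₁ − p₀)/p₁ = 0.262 / 0.719 ≈ 0.3644
  upper = min{1, (1 − p₀)/p₁} = 0.543 / 0.719 ≈ 0.7552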